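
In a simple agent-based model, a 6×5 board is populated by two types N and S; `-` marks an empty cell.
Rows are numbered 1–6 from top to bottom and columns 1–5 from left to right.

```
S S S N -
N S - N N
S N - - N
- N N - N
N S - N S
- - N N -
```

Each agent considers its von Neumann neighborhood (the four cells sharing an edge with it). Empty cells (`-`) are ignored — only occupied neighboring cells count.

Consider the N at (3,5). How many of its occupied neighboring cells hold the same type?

Occupied neighbors of (3,5): (2,5)=N, (4,5)=N.
Same type (N): 2 of 2.

2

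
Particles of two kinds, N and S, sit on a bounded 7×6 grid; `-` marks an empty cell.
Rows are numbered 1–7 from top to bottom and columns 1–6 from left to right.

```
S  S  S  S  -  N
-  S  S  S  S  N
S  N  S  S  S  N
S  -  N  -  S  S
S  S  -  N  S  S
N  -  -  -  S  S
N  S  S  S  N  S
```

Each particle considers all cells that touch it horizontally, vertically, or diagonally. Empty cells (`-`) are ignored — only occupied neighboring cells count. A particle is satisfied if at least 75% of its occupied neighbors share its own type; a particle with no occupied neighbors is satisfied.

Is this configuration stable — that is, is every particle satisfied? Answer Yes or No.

No

Row 1: (1,1)S 2/2 ok · (1,2)S 4/4 ok · (1,3)S 5/5 ok · (1,4)S 4/4 ok · (1,6)N 1/2 unhappy
Row 2: (2,2)S 6/7 ok · (2,3)S 7/8 ok · (2,4)S 7/7 ok · (2,5)S 4/7 unhappy · (2,6)N 2/4 unhappy
Row 3: (3,1)S 2/3 unhappy · (3,2)N 1/6 unhappy · (3,3)S 4/6 unhappy · (3,4)S 6/7 ok · (3,5)S 5/7 unhappy · (3,6)N 1/5 unhappy
Row 4: (4,1)S 3/4 ok · (4,3)N 2/5 unhappy · (4,5)S 5/7 unhappy · (4,6)S 4/5 ok
Row 5: (5,1)S 2/3 unhappy · (5,2)S 2/4 unhappy · (5,4)N 1/4 unhappy · (5,5)S 5/6 ok · (5,6)S 5/5 ok
Row 6: (6,1)N 1/4 unhappy · (6,5)S 5/7 unhappy · (6,6)S 4/5 ok
Row 7: (7,1)N 1/2 unhappy · (7,2)S 1/3 unhappy · (7,3)S 2/2 ok · (7,4)S 2/3 unhappy · (7,5)N 0/4 unhappy · (7,6)S 2/3 unhappy
For instance (1,6) has only 1/2 same-type neighbors, below 3/4.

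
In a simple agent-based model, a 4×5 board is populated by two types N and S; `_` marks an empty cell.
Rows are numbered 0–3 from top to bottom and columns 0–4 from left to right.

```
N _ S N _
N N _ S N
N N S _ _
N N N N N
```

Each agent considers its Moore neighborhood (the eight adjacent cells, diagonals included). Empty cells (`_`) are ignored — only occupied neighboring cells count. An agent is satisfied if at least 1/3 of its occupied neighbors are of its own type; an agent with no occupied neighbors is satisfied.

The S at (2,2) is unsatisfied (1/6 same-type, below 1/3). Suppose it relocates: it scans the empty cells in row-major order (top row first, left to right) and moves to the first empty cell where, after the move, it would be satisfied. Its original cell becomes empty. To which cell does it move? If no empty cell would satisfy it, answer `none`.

(0,4)

Vacating (2,2). Empty cells in order:
  (0,1): 1/4 same-type → still unsatisfied.
  (0,4): 1/3 same-type → satisfied — stop here.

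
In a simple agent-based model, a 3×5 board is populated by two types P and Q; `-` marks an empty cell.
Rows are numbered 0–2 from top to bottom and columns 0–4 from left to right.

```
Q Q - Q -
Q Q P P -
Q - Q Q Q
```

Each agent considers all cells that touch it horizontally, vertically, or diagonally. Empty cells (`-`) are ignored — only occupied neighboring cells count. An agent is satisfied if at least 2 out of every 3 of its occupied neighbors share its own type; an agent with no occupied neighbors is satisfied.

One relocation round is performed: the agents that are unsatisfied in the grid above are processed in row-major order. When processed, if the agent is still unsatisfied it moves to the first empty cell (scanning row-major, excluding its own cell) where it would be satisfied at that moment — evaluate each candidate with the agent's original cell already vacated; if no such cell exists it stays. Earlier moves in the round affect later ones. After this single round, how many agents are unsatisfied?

Initially unsatisfied (in order): (0,3), (1,2), (1,3), (2,2), (2,3), (2,4).
  (0,3) → (1,4).
  (1,2): no empty cell satisfies it; stays.
  (1,3): no empty cell satisfies it; stays.
  (2,2) → (2,1).
  (2,3): no empty cell satisfies it; stays.
  (2,4): now satisfied by earlier moves; stays.
Resulting grid:
Q Q - - -
Q Q P P Q
Q Q - Q Q
Unsatisfied now: (1,2), (1,3), (2,3).

3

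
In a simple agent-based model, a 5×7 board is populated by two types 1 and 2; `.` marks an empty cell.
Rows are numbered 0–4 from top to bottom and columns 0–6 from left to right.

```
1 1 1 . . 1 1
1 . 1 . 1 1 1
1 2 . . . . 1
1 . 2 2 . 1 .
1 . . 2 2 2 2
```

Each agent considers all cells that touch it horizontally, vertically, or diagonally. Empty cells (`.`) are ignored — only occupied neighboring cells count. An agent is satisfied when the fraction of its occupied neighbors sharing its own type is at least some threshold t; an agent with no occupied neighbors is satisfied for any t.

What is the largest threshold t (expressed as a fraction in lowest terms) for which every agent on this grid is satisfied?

1/5

(0,0)1 2/2
(0,1)1 4/4
(0,2)1 2/2
(0,5)1 4/4
(0,6)1 3/3
(1,0)1 3/4
(1,2)1 2/3
(1,4)1 2/2
(1,5)1 5/5
(1,6)1 4/4
(2,0)1 2/3
(2,1)2 1/5
(2,6)1 3/3
(3,0)1 2/3
(3,2)2 3/3
(3,3)2 3/3
(3,5)1 1/4
(4,0)1 1/1
(4,3)2 3/3
(4,4)2 3/4
(4,5)2 2/3
(4,6)2 1/2
The smallest same-type fraction is 1/5 at (2,1), which reduces to 1/5. Any threshold above that leaves this agent unsatisfied.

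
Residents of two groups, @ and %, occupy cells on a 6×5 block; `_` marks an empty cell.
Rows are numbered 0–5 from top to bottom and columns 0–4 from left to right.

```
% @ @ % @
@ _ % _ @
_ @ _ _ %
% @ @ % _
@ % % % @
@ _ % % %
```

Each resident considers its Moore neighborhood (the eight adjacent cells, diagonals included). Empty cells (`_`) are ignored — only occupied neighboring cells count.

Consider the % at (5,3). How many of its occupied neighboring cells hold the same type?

Occupied neighbors of (5,3): (4,2)=%, (4,3)=%, (4,4)=@, (5,2)=%, (5,4)=%.
Same type (%): 4 of 5.

4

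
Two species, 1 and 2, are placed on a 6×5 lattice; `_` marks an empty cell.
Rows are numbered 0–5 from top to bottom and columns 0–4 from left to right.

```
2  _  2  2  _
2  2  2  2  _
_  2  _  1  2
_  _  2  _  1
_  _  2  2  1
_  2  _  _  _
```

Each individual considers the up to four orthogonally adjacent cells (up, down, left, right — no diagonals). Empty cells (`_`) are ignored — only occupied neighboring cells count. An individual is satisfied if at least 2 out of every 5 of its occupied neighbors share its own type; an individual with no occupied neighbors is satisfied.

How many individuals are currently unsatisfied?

Row 0: (0,0)2 1/1 satisfied · (0,2)2 2/2 satisfied · (0,3)2 2/2 satisfied
Row 1: (1,0)2 2/2 satisfied · (1,1)2 3/3 satisfied · (1,2)2 3/3 satisfied · (1,3)2 2/3 satisfied
Row 2: (2,1)2 1/1 satisfied · (2,3)1 0/2 not · (2,4)2 0/2 not
Row 3: (3,2)2 1/1 satisfied · (3,4)1 1/2 satisfied
Row 4: (4,2)2 2/2 satisfied · (4,3)2 1/2 satisfied · (4,4)1 1/2 satisfied
Row 5: (5,1)2 0/0 satisfied
Unsatisfied: (2,3), (2,4) — 2 in total.

2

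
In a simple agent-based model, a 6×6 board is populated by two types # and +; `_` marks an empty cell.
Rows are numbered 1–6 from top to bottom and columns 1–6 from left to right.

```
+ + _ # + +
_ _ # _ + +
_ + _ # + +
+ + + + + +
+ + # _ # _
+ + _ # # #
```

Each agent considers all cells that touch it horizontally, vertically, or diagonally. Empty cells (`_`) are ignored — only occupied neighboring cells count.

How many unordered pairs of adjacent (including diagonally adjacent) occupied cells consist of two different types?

Scan each occupied cell's neighbors to the right and below (and the two forward diagonals) so each pair is counted once.
From row 1: 3 unlike of 10 pairs (running 3/10).
From row 2: 2 unlike of 8 pairs (running 5/18).
From row 3: 4 unlike of 13 pairs (running 9/31).
From row 4: 6 unlike of 16 pairs (running 15/47).
From row 5: 2 unlike of 11 pairs (running 17/58).
From row 6: 0 unlike of 3 pairs (running 17/61).
Total adjacent occupied pairs: 61; unlike-type pairs: 17.

17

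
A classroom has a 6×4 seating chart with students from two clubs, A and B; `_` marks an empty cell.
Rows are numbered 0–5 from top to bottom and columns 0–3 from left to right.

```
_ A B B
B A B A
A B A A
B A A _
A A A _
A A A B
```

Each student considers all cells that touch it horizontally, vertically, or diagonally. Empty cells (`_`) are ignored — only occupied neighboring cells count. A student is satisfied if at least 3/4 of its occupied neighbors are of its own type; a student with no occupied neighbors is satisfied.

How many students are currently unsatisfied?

(0,1)A 1/4 unhappy
(0,2)B 2/5 unhappy
(0,3)B 2/3 unhappy
(1,0)B 1/4 unhappy
(1,1)A 3/7 unhappy
(1,2)B 3/8 unhappy
(1,3)A 2/5 unhappy
(2,0)A 2/5 unhappy
(2,1)B 3/8 unhappy
(2,2)A 5/7 unhappy
(2,3)A 3/4 ok
(3,0)B 1/5 unhappy
(3,1)A 6/8 ok
(3,2)A 5/6 ok
(4,0)A 4/5 ok
(4,1)A 7/8 ok
(4,2)A 5/6 ok
(5,0)A 3/3 ok
(5,1)A 5/5 ok
(5,2)A 3/4 ok
(5,3)B 0/2 unhappy
Unsatisfied: (0,1), (0,2), (0,3), (1,0), (1,1), (1,2), (1,3), (2,0), (2,1), (2,2), (3,0), (5,3) — 12 in total.

12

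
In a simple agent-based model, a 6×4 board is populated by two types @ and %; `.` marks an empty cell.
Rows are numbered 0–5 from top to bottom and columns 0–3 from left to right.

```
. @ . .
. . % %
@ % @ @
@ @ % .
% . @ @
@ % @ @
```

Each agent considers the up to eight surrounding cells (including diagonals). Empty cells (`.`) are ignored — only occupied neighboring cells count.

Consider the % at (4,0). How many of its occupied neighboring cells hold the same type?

Occupied neighbors of (4,0): (3,0)=@, (3,1)=@, (5,0)=@, (5,1)=%.
Same type (%): 1 of 4.

1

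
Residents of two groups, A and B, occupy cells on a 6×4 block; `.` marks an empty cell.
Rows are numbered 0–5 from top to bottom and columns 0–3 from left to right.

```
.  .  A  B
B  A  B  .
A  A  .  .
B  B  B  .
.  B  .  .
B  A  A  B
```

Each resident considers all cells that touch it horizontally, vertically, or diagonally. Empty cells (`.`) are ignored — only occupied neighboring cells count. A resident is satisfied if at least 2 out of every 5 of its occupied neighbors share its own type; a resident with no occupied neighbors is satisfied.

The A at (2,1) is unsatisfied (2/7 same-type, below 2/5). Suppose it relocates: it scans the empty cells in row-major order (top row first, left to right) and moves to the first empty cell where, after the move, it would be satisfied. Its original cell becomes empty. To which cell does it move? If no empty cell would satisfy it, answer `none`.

Vacating (2,1). Empty cells in order:
  (0,0): 1/2 same-type → satisfied — stop here.

(0,0)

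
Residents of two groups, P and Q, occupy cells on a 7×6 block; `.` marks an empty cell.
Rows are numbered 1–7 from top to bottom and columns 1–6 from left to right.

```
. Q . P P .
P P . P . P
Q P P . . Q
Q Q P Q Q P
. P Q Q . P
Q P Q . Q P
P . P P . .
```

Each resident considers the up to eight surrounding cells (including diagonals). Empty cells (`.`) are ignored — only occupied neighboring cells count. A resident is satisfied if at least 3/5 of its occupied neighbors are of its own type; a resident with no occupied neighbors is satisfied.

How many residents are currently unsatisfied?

(1,2)Q 0/2 not
(1,4)P 2/2 satisfied
(1,5)P 3/3 satisfied
(2,1)P 2/4 not
(2,2)P 3/5 satisfied
(2,4)P 3/3 satisfied
(2,6)P 1/2 not
(3,1)Q 2/5 not
(3,2)P 4/7 not
(3,3)P 4/6 satisfied
(3,6)Q 1/3 not
(4,1)Q 2/4 not
(4,2)Q 3/7 not
(4,3)P 3/7 not
(4,4)Q 3/5 satisfied
(4,5)Q 3/5 satisfied
(4,6)P 1/3 not
(5,2)P 2/7 not
(5,3)Q 4/7 not
(5,4)Q 5/6 satisfied
(5,6)P 2/4 not
(6,1)Q 0/3 not
(6,2)P 3/6 not
(6,3)Q 2/6 not
(6,5)Q 1/4 not
(6,6)P 1/2 not
(7,1)P 1/2 not
(7,3)P 2/3 satisfied
(7,4)P 1/3 not
Unsatisfied: (1,2), (2,1), (2,6), (3,1), (3,2), (3,6), (4,1), (4,2), (4,3), (4,6), (5,2), (5,3), (5,6), (6,1), (6,2), (6,3), (6,5), (6,6), (7,1), (7,4) — 20 in total.

20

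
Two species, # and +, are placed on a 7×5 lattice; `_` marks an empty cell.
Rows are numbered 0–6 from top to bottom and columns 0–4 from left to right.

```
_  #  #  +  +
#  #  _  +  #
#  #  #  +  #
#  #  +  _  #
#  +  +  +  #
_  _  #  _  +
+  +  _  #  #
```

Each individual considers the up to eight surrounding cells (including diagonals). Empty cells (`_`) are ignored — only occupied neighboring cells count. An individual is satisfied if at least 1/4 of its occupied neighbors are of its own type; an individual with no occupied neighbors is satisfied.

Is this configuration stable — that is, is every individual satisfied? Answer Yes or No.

(0,1)# 3/3 ok
(0,2)# 2/4 ok
(0,3)+ 2/4 ok
(0,4)+ 2/3 ok
(1,0)# 4/4 ok
(1,1)# 6/6 ok
(1,3)+ 3/7 ok
(1,4)# 1/5 unhappy
(2,0)# 5/5 ok
(2,1)# 6/7 ok
(2,2)# 3/6 ok
(2,3)+ 2/6 ok
(2,4)# 2/4 ok
(3,0)# 4/5 ok
(3,1)# 5/8 ok
(3,2)+ 4/7 ok
(3,4)# 2/4 ok
(4,0)# 2/3 ok
(4,1)+ 2/6 ok
(4,2)+ 3/5 ok
(4,3)+ 3/6 ok
(4,4)# 1/3 ok
(5,2)# 1/5 unhappy
(5,4)+ 1/4 ok
(6,0)+ 1/1 ok
(6,1)+ 1/2 ok
(6,3)# 2/3 ok
(6,4)# 1/2 ok
For instance (1,4) has only 1/5 same-type neighbors, below 1/4.

No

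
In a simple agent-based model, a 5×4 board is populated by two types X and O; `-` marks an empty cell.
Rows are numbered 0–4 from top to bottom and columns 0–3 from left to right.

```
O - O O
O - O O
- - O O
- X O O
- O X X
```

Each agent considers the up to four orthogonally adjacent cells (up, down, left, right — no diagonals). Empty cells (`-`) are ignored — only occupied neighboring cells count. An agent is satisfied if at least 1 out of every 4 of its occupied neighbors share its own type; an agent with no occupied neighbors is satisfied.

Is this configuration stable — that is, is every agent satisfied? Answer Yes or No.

No

(0,0)O 1/1 ✓
(0,2)O 2/2 ✓
(0,3)O 2/2 ✓
(1,0)O 1/1 ✓
(1,2)O 3/3 ✓
(1,3)O 3/3 ✓
(2,2)O 3/3 ✓
(2,3)O 3/3 ✓
(3,1)X 0/2 ✗
(3,2)O 2/4 ✓
(3,3)O 2/3 ✓
(4,1)O 0/2 ✗
(4,2)X 1/3 ✓
(4,3)X 1/2 ✓
For instance (3,1) has only 0/2 same-type neighbors, below 1/4.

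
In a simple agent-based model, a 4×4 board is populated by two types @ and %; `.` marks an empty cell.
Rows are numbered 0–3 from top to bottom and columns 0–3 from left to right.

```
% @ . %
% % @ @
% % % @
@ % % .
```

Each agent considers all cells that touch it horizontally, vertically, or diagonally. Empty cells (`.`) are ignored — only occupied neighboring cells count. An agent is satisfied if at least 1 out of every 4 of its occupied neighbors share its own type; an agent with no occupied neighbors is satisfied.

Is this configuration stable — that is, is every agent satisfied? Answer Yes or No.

No

Row 0: (0,0)% 2/3 ok · (0,1)@ 1/4 ok · (0,3)% 0/2 unhappy
Row 1: (1,0)% 4/5 ok · (1,1)% 5/7 ok · (1,2)@ 3/7 ok · (1,3)@ 2/4 ok
Row 2: (2,0)% 4/5 ok · (2,1)% 6/8 ok · (2,2)% 4/7 ok · (2,3)@ 2/4 ok
Row 3: (3,0)@ 0/3 unhappy · (3,1)% 4/5 ok · (3,2)% 3/4 ok
For instance (0,3) has only 0/2 same-type neighbors, below 1/4.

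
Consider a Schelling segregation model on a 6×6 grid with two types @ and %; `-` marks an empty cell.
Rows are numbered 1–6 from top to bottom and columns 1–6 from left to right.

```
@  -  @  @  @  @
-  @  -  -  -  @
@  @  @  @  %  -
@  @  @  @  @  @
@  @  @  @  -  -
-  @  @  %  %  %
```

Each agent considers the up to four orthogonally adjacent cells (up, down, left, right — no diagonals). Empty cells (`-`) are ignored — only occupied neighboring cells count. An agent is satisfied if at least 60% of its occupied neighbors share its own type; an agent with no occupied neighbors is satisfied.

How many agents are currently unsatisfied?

Row 1: (1,1)@ 0/0 ok · (1,3)@ 1/1 ok · (1,4)@ 2/2 ok · (1,5)@ 2/2 ok · (1,6)@ 2/2 ok
Row 2: (2,2)@ 1/1 ok · (2,6)@ 1/1 ok
Row 3: (3,1)@ 2/2 ok · (3,2)@ 4/4 ok · (3,3)@ 3/3 ok · (3,4)@ 2/3 ok · (3,5)% 0/2 unhappy
Row 4: (4,1)@ 3/3 ok · (4,2)@ 4/4 ok · (4,3)@ 4/4 ok · (4,4)@ 4/4 ok · (4,5)@ 2/3 ok · (4,6)@ 1/1 ok
Row 5: (5,1)@ 2/2 ok · (5,2)@ 4/4 ok · (5,3)@ 4/4 ok · (5,4)@ 2/3 ok
Row 6: (6,2)@ 2/2 ok · (6,3)@ 2/3 ok · (6,4)% 1/3 unhappy · (6,5)% 2/2 ok · (6,6)% 1/1 ok
Unsatisfied: (3,5), (6,4) — 2 in total.

2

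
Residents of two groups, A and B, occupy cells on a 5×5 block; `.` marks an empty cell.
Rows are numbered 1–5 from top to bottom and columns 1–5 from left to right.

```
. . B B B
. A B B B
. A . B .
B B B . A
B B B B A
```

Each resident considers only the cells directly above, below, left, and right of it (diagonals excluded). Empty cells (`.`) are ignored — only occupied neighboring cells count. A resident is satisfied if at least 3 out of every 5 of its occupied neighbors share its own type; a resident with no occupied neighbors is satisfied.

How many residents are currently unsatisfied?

4

Row 1: (1,3)B 2/2 ok · (1,4)B 3/3 ok · (1,5)B 2/2 ok
Row 2: (2,2)A 1/2 unhappy · (2,3)B 2/3 ok · (2,4)B 4/4 ok · (2,5)B 2/2 ok
Row 3: (3,2)A 1/2 unhappy · (3,4)B 1/1 ok
Row 4: (4,1)B 2/2 ok · (4,2)B 3/4 ok · (4,3)B 2/2 ok · (4,5)A 1/1 ok
Row 5: (5,1)B 2/2 ok · (5,2)B 3/3 ok · (5,3)B 3/3 ok · (5,4)B 1/2 unhappy · (5,5)A 1/2 unhappy
Unsatisfied: (2,2), (3,2), (5,4), (5,5) — 4 in total.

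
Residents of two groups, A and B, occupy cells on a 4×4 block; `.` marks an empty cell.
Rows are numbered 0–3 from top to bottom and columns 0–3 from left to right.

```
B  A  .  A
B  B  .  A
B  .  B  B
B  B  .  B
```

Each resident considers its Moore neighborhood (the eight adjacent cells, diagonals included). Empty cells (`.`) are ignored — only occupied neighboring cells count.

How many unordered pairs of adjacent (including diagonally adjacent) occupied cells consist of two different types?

Scan each occupied cell's neighbors to the right and below (and the two forward diagonals) so each pair is counted once.
From row 0: 3 unlike of 6 pairs (running 3/6).
From row 1: 2 unlike of 6 pairs (running 5/12).
From row 2: 0 unlike of 6 pairs (running 5/18).
From row 3: 0 unlike of 1 pairs (running 5/19).
Total adjacent occupied pairs: 19; unlike-type pairs: 5.

5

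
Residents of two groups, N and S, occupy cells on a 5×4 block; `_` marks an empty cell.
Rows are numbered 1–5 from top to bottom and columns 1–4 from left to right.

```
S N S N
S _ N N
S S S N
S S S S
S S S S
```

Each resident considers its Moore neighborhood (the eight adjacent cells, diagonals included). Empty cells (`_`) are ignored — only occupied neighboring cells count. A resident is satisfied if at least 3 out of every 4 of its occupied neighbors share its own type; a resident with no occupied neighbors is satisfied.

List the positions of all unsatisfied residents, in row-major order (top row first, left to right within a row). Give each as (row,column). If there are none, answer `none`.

Row 1: (1,1)S 1/2 ✗ · (1,2)N 1/4 ✗ · (1,3)S 0/4 ✗ · (1,4)N 2/3 ✗
Row 2: (2,1)S 3/4 ✓ · (2,3)N 4/7 ✗ · (2,4)N 3/5 ✗
Row 3: (3,1)S 4/4 ✓ · (3,2)S 6/7 ✓ · (3,3)S 4/7 ✗ · (3,4)N 2/5 ✗
Row 4: (4,1)S 5/5 ✓ · (4,2)S 8/8 ✓ · (4,3)S 7/8 ✓ · (4,4)S 4/5 ✓
Row 5: (5,1)S 3/3 ✓ · (5,2)S 5/5 ✓ · (5,3)S 5/5 ✓ · (5,4)S 3/3 ✓

(1,1), (1,2), (1,3), (1,4), (2,3), (2,4), (3,3), (3,4)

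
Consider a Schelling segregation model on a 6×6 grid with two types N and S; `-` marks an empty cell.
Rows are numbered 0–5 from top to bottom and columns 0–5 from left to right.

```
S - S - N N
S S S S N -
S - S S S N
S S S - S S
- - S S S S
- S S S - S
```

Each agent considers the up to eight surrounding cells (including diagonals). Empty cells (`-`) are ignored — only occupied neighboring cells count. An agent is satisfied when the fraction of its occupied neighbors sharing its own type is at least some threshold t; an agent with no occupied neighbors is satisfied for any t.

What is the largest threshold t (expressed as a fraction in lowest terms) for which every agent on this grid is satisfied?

1/4

Row 0: (0,0)S 2/2 · (0,2)S 3/3 · (0,4)N 2/3 · (0,5)N 2/2
Row 1: (1,0)S 3/3 · (1,1)S 6/6 · (1,2)S 5/5 · (1,3)S 5/7 · (1,4)N 3/6
Row 2: (2,0)S 4/4 · (2,2)S 6/6 · (2,3)S 6/7 · (2,4)S 4/6 · (2,5)N 1/4
Row 3: (3,0)S 2/2 · (3,1)S 5/5 · (3,2)S 5/5 · (3,4)S 6/7 · (3,5)S 4/5
Row 4: (4,2)S 6/6 · (4,3)S 6/6 · (4,4)S 6/6 · (4,5)S 4/4
Row 5: (5,1)S 2/2 · (5,2)S 4/4 · (5,3)S 4/4 · (5,5)S 2/2
The smallest same-type fraction is 1/4 at (2,5), which reduces to 1/4. Any threshold above that leaves this agent unsatisfied.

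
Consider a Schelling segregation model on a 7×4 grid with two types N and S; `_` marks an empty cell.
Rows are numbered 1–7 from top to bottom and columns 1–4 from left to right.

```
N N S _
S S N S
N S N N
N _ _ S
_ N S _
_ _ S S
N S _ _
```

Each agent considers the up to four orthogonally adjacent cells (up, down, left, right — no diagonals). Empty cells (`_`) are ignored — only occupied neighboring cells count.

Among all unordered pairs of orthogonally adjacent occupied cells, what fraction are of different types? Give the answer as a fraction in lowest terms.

13/21

Scan each occupied cell's neighbors to the right and below so each pair is counted once.
Row 1: N(1,1)–N(1,2)= N(1,1)–S(2,1)≠ N(1,2)–S(1,3)≠ N(1,2)–S(2,2)≠ S(1,3)–N(2,3)≠  → 4/5 unlike.
Row 2: S(2,1)–S(2,2)= S(2,1)–N(3,1)≠ S(2,2)–N(2,3)≠ S(2,2)–S(3,2)= N(2,3)–S(2,4)≠ N(2,3)–N(3,3)= S(2,4)–N(3,4)≠  → 4/7 unlike.
Row 3: N(3,1)–S(3,2)≠ N(3,1)–N(4,1)= S(3,2)–N(3,3)≠ N(3,3)–N(3,4)= N(3,4)–S(4,4)≠  → 3/5 unlike.
Row 5: N(5,2)–S(5,3)≠ S(5,3)–S(6,3)=  → 1/2 unlike.
Row 6: S(6,3)–S(6,4)=  → 0/1 unlike.
Row 7: N(7,1)–S(7,2)≠  → 1/1 unlike.
Total adjacent occupied pairs: 21; unlike-type pairs: 13.
13/21 is already in lowest terms.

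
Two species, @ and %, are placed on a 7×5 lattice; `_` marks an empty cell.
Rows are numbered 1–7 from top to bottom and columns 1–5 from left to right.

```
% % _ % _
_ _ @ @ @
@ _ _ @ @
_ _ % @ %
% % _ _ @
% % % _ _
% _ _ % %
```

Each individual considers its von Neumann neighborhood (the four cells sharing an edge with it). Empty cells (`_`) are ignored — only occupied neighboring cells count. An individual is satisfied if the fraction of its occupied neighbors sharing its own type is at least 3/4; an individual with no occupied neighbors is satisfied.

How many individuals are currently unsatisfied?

Row 1: (1,1)% 1/1 ok · (1,2)% 1/1 ok · (1,4)% 0/1 unhappy
Row 2: (2,3)@ 1/1 ok · (2,4)@ 3/4 ok · (2,5)@ 2/2 ok
Row 3: (3,1)@ 0/0 ok · (3,4)@ 3/3 ok · (3,5)@ 2/3 unhappy
Row 4: (4,3)% 0/1 unhappy · (4,4)@ 1/3 unhappy · (4,5)% 0/3 unhappy
Row 5: (5,1)% 2/2 ok · (5,2)% 2/2 ok · (5,5)@ 0/1 unhappy
Row 6: (6,1)% 3/3 ok · (6,2)% 3/3 ok · (6,3)% 1/1 ok
Row 7: (7,1)% 1/1 ok · (7,4)% 1/1 ok · (7,5)% 1/1 ok
Unsatisfied: (1,4), (3,5), (4,3), (4,4), (4,5), (5,5) — 6 in total.

6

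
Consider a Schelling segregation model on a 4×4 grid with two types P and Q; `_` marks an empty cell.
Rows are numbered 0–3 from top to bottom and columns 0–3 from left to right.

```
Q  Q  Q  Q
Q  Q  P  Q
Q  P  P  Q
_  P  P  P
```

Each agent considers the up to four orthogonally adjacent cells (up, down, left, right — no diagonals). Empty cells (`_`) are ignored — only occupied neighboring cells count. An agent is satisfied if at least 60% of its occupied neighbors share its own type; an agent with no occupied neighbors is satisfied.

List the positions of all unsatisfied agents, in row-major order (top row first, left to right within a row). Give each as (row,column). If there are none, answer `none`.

(1,1), (1,2), (2,0), (2,1), (2,3), (3,3)

Row 0: (0,0)Q 2/2 ✓ · (0,1)Q 3/3 ✓ · (0,2)Q 2/3 ✓ · (0,3)Q 2/2 ✓
Row 1: (1,0)Q 3/3 ✓ · (1,1)Q 2/4 ✗ · (1,2)P 1/4 ✗ · (1,3)Q 2/3 ✓
Row 2: (2,0)Q 1/2 ✗ · (2,1)P 2/4 ✗ · (2,2)P 3/4 ✓ · (2,3)Q 1/3 ✗
Row 3: (3,1)P 2/2 ✓ · (3,2)P 3/3 ✓ · (3,3)P 1/2 ✗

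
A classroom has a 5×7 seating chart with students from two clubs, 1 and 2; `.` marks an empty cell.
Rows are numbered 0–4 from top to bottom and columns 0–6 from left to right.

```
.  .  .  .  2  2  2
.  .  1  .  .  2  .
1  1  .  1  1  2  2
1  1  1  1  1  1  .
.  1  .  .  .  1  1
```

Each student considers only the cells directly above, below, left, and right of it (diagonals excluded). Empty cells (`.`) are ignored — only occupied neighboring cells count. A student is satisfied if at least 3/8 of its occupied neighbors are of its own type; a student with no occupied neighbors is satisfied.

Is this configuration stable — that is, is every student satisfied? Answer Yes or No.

Yes

Row 0: (0,4)2 1/1 ✓ · (0,5)2 3/3 ✓ · (0,6)2 1/1 ✓
Row 1: (1,2)1 0/0 ✓ · (1,5)2 2/2 ✓
Row 2: (2,0)1 2/2 ✓ · (2,1)1 2/2 ✓ · (2,3)1 2/2 ✓ · (2,4)1 2/3 ✓ · (2,5)2 2/4 ✓ · (2,6)2 1/1 ✓
Row 3: (3,0)1 2/2 ✓ · (3,1)1 4/4 ✓ · (3,2)1 2/2 ✓ · (3,3)1 3/3 ✓ · (3,4)1 3/3 ✓ · (3,5)1 2/3 ✓
Row 4: (4,1)1 1/1 ✓ · (4,5)1 2/2 ✓ · (4,6)1 1/1 ✓
All meet the threshold, so the configuration is stable.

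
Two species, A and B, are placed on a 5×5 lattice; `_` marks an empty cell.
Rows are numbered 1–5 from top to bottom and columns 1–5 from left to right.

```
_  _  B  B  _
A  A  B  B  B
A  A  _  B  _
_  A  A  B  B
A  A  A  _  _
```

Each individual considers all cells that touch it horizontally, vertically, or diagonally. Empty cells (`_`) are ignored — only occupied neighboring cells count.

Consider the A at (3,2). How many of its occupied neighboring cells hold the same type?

5

Occupied neighbors of (3,2): (2,1)=A, (2,2)=A, (2,3)=B, (3,1)=A, (4,2)=A, (4,3)=A.
Same type (A): 5 of 6.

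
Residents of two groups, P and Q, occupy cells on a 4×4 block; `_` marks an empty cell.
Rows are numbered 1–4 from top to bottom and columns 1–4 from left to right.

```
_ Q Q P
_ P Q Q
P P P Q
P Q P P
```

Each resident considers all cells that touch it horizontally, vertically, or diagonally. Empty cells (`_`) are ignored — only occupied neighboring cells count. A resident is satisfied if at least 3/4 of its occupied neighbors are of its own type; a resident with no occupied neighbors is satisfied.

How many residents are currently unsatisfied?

13

Row 1: (1,2)Q 2/3 unhappy · (1,3)Q 3/5 unhappy · (1,4)P 0/3 unhappy
Row 2: (2,2)P 3/6 unhappy · (2,3)Q 4/8 unhappy · (2,4)Q 3/5 unhappy
Row 3: (3,1)P 3/4 ok · (3,2)P 5/7 unhappy · (3,3)P 4/8 unhappy · (3,4)Q 2/5 unhappy
Row 4: (4,1)P 2/3 unhappy · (4,2)Q 0/5 unhappy · (4,3)P 3/5 unhappy · (4,4)P 2/3 unhappy
Unsatisfied: (1,2), (1,3), (1,4), (2,2), (2,3), (2,4), (3,2), (3,3), (3,4), (4,1), (4,2), (4,3), (4,4) — 13 in total.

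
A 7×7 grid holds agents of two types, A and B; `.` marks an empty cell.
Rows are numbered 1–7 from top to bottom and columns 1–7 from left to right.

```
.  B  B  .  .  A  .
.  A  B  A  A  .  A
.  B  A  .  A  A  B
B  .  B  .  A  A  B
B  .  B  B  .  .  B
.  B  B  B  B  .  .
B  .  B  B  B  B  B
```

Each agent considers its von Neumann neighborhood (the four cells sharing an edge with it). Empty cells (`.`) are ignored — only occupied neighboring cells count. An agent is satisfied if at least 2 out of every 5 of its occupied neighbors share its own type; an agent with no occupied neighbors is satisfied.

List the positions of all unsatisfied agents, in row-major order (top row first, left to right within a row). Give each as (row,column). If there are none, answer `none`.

(2,2), (2,3), (2,7), (3,2), (3,3), (3,7)

Row 1: (1,2)B 1/2 satisfied · (1,3)B 2/2 satisfied · (1,6)A 0/0 satisfied
Row 2: (2,2)A 0/3 not · (2,3)B 1/4 not · (2,4)A 1/2 satisfied · (2,5)A 2/2 satisfied · (2,7)A 0/1 not
Row 3: (3,2)B 0/2 not · (3,3)A 0/3 not · (3,5)A 3/3 satisfied · (3,6)A 2/3 satisfied · (3,7)B 1/3 not
Row 4: (4,1)B 1/1 satisfied · (4,3)B 1/2 satisfied · (4,5)A 2/2 satisfied · (4,6)A 2/3 satisfied · (4,7)B 2/3 satisfied
Row 5: (5,1)B 1/1 satisfied · (5,3)B 3/3 satisfied · (5,4)B 2/2 satisfied · (5,7)B 1/1 satisfied
Row 6: (6,2)B 1/1 satisfied · (6,3)B 4/4 satisfied · (6,4)B 4/4 satisfied · (6,5)B 2/2 satisfied
Row 7: (7,1)B 0/0 satisfied · (7,3)B 2/2 satisfied · (7,4)B 3/3 satisfied · (7,5)B 3/3 satisfied · (7,6)B 2/2 satisfied · (7,7)B 1/1 satisfied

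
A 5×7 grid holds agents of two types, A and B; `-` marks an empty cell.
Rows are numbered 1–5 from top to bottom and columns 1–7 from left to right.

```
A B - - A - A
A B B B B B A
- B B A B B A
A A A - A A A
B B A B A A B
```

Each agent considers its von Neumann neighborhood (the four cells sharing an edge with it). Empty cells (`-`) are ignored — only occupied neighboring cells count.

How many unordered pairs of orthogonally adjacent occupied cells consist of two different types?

19

Scan each occupied cell's neighbors to the right and below so each pair is counted once.
Row 1: A(1,1)–B(1,2)≠ A(1,1)–A(2,1)= B(1,2)–B(2,2)= A(1,5)–B(2,5)≠ A(1,7)–A(2,7)=  → 2/5 unlike.
Row 2: A(2,1)–B(2,2)≠ B(2,2)–B(2,3)= B(2,2)–B(3,2)= B(2,3)–B(2,4)= B(2,3)–B(3,3)= B(2,4)–B(2,5)= B(2,4)–A(3,4)≠ B(2,5)–B(2,6)= B(2,5)–B(3,5)= B(2,6)–A(2,7)≠ B(2,6)–B(3,6)= A(2,7)–A(3,7)=  → 3/12 unlike.
Row 3: B(3,2)–B(3,3)= B(3,2)–A(4,2)≠ B(3,3)–A(3,4)≠ B(3,3)–A(4,3)≠ A(3,4)–B(3,5)≠ B(3,5)–B(3,6)= B(3,5)–A(4,5)≠ B(3,6)–A(3,7)≠ B(3,6)–A(4,6)≠ A(3,7)–A(4,7)=  → 7/10 unlike.
Row 4: A(4,1)–A(4,2)= A(4,1)–B(5,1)≠ A(4,2)–A(4,3)= A(4,2)–B(5,2)≠ A(4,3)–A(5,3)= A(4,5)–A(4,6)= A(4,5)–A(5,5)= A(4,6)–A(4,7)= A(4,6)–A(5,6)= A(4,7)–B(5,7)≠  → 3/10 unlike.
Row 5: B(5,1)–B(5,2)= B(5,2)–A(5,3)≠ A(5,3)–B(5,4)≠ B(5,4)–A(5,5)≠ A(5,5)–A(5,6)= A(5,6)–B(5,7)≠  → 4/6 unlike.
Total adjacent occupied pairs: 43; unlike-type pairs: 19.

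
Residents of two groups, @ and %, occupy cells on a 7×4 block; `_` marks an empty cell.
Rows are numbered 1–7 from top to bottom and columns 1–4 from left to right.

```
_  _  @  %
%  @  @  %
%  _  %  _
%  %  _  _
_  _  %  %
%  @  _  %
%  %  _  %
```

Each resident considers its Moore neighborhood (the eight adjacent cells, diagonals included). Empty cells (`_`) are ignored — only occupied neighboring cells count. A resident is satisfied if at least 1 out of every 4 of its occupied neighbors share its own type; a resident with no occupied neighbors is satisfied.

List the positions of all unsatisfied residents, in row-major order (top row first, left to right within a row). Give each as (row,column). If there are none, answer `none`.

Row 1: (1,3)@ 2/4 ✓ · (1,4)% 1/3 ✓
Row 2: (2,1)% 1/2 ✓ · (2,2)@ 2/5 ✓ · (2,3)@ 2/5 ✓ · (2,4)% 2/4 ✓
Row 3: (3,1)% 3/4 ✓ · (3,3)% 2/4 ✓
Row 4: (4,1)% 2/2 ✓ · (4,2)% 4/4 ✓
Row 5: (5,3)% 3/4 ✓ · (5,4)% 2/2 ✓
Row 6: (6,1)% 2/3 ✓ · (6,2)@ 0/4 ✗ · (6,4)% 3/3 ✓
Row 7: (7,1)% 2/3 ✓ · (7,2)% 2/3 ✓ · (7,4)% 1/1 ✓

(6,2)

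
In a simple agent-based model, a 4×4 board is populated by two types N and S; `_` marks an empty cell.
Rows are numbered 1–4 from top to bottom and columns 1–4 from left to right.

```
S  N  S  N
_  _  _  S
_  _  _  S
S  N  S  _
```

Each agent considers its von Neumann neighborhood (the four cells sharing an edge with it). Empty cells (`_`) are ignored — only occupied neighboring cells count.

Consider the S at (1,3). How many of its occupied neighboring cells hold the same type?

Occupied neighbors of (1,3): (1,2)=N, (1,4)=N.
Same type (S): 0 of 2.

0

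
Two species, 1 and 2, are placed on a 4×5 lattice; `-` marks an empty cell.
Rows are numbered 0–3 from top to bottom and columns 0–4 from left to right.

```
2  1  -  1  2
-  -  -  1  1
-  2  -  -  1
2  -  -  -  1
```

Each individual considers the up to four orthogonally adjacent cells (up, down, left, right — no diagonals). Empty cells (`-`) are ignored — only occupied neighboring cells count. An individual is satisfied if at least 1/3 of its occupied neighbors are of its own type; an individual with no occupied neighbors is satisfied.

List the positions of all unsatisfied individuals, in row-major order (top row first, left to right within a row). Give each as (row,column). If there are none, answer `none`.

(0,0)2 0/1 ✗
(0,1)1 0/1 ✗
(0,3)1 1/2 ✓
(0,4)2 0/2 ✗
(1,3)1 2/2 ✓
(1,4)1 2/3 ✓
(2,1)2 0/0 ✓
(2,4)1 2/2 ✓
(3,0)2 0/0 ✓
(3,4)1 1/1 ✓

(0,0), (0,1), (0,4)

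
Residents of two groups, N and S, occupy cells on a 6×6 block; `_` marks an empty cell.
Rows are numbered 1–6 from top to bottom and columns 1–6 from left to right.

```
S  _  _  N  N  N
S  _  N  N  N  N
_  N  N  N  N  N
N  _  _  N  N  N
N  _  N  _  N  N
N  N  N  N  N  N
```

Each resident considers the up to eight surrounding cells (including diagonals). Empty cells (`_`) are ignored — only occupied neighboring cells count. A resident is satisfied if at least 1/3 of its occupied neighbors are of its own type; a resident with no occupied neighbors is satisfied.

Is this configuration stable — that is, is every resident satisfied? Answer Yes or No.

(1,1)S 1/1 ok
(1,4)N 4/4 ok
(1,5)N 5/5 ok
(1,6)N 3/3 ok
(2,1)S 1/2 ok
(2,3)N 5/5 ok
(2,4)N 7/7 ok
(2,5)N 8/8 ok
(2,6)N 5/5 ok
(3,2)N 3/4 ok
(3,3)N 5/5 ok
(3,4)N 7/7 ok
(3,5)N 8/8 ok
(3,6)N 5/5 ok
(4,1)N 2/2 ok
(4,4)N 6/6 ok
(4,5)N 7/7 ok
(4,6)N 5/5 ok
(5,1)N 3/3 ok
(5,3)N 4/4 ok
(5,5)N 7/7 ok
(5,6)N 5/5 ok
(6,1)N 2/2 ok
(6,2)N 4/4 ok
(6,3)N 3/3 ok
(6,4)N 4/4 ok
(6,5)N 4/4 ok
(6,6)N 3/3 ok
All meet the threshold, so the configuration is stable.

Yes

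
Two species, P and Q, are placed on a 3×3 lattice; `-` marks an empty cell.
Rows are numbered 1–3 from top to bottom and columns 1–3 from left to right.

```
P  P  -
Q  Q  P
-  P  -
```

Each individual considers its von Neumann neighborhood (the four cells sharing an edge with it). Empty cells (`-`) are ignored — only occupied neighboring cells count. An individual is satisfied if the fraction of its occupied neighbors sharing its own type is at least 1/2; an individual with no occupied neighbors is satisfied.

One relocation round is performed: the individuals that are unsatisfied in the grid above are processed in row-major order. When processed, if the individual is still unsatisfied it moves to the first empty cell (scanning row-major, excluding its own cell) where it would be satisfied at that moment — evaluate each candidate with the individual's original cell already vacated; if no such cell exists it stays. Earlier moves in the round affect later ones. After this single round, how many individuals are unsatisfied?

0

Initially unsatisfied (in order): (2,2), (2,3), (3,2).
  (2,2) → (3,1).
  (2,3): now satisfied by earlier moves; stays.
  (3,2) → (1,3).
Resulting grid:
P P P
Q - P
Q - -
All satisfied now.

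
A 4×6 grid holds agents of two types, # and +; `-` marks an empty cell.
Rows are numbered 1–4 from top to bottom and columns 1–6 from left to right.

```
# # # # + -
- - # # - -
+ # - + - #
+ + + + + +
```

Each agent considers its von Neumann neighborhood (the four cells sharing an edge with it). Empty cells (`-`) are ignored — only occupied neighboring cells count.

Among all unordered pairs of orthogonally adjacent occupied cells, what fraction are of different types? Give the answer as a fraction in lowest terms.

Scan each occupied cell's neighbors to the right and below so each pair is counted once.
From row 1: 1 unlike of 6 pairs (running 1/6).
From row 2: 1 unlike of 2 pairs (running 2/8).
From row 3: 3 unlike of 5 pairs (running 5/13).
From row 4: 0 unlike of 5 pairs (running 5/18).
Total adjacent occupied pairs: 18; unlike-type pairs: 5.
5/18 is already in lowest terms.

5/18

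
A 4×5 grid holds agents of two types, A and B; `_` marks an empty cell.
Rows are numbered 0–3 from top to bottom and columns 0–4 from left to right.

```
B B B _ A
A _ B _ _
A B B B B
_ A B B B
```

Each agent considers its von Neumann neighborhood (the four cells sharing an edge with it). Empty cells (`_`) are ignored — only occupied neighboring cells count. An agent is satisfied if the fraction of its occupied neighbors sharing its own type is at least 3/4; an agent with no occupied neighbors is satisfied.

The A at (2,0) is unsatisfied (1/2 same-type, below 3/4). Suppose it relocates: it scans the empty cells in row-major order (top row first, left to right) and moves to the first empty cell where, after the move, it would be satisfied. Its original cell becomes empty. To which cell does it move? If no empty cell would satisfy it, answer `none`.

(3,0)

Vacating (2,0). Empty cells in order:
  (0,3): 1/2 same-type → still unsatisfied.
  (1,1): 1/4 same-type → still unsatisfied.
  (1,3): 0/2 same-type → still unsatisfied.
  (1,4): 1/2 same-type → still unsatisfied.
  (3,0): 1/1 same-type → satisfied — stop here.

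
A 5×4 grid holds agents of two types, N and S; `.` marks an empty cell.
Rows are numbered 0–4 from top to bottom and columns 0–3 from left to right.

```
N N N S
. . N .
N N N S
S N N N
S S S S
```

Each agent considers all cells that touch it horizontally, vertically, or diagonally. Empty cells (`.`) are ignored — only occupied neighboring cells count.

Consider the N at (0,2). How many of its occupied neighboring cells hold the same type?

2

Occupied neighbors of (0,2): (0,1)=N, (0,3)=S, (1,2)=N.
Same type (N): 2 of 3.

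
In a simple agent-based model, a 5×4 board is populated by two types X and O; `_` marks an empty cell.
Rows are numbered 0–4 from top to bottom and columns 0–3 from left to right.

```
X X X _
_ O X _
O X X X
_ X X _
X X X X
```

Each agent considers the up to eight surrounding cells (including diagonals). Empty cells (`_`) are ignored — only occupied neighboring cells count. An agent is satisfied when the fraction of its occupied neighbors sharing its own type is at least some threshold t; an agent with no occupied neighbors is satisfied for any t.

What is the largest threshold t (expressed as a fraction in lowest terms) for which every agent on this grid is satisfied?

(0,0)X 1/2
(0,1)X 3/4
(0,2)X 2/3
(1,1)O 1/7
(1,2)X 5/6
(2,0)O 1/3
(2,1)X 4/6
(2,2)X 5/6
(2,3)X 3/3
(3,1)X 6/7
(3,2)X 7/7
(4,0)X 2/2
(4,1)X 4/4
(4,2)X 4/4
(4,3)X 2/2
The smallest same-type fraction is 1/7 at (1,1), which reduces to 1/7. Any threshold above that leaves this agent unsatisfied.

1/7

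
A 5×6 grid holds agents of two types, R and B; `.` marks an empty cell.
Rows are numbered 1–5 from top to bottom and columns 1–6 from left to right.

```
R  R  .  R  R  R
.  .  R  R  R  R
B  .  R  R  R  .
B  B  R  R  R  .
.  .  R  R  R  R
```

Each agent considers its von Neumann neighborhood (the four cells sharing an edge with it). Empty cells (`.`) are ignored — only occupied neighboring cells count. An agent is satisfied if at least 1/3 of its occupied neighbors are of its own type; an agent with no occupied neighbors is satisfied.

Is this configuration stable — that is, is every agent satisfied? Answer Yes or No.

Yes

(1,1)R 1/1 ✓
(1,2)R 1/1 ✓
(1,4)R 2/2 ✓
(1,5)R 3/3 ✓
(1,6)R 2/2 ✓
(2,3)R 2/2 ✓
(2,4)R 4/4 ✓
(2,5)R 4/4 ✓
(2,6)R 2/2 ✓
(3,1)B 1/1 ✓
(3,3)R 3/3 ✓
(3,4)R 4/4 ✓
(3,5)R 3/3 ✓
(4,1)B 2/2 ✓
(4,2)B 1/2 ✓
(4,3)R 3/4 ✓
(4,4)R 4/4 ✓
(4,5)R 3/3 ✓
(5,3)R 2/2 ✓
(5,4)R 3/3 ✓
(5,5)R 3/3 ✓
(5,6)R 1/1 ✓
All meet the threshold, so the configuration is stable.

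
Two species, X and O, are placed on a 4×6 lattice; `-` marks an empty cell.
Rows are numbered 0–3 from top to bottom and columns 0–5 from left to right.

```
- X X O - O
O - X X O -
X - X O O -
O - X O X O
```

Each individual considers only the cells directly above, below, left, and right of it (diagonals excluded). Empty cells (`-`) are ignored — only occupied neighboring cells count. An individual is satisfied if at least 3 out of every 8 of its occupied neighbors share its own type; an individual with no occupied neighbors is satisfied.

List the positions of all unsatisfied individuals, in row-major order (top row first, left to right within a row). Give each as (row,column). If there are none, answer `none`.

Row 0: (0,1)X 1/1 ✓ · (0,2)X 2/3 ✓ · (0,3)O 0/2 ✗ · (0,5)O 0/0 ✓
Row 1: (1,0)O 0/1 ✗ · (1,2)X 3/3 ✓ · (1,3)X 1/4 ✗ · (1,4)O 1/2 ✓
Row 2: (2,0)X 0/2 ✗ · (2,2)X 2/3 ✓ · (2,3)O 2/4 ✓ · (2,4)O 2/3 ✓
Row 3: (3,0)O 0/1 ✗ · (3,2)X 1/2 ✓ · (3,3)O 1/3 ✗ · (3,4)X 0/3 ✗ · (3,5)O 0/1 ✗

(0,3), (1,0), (1,3), (2,0), (3,0), (3,3), (3,4), (3,5)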